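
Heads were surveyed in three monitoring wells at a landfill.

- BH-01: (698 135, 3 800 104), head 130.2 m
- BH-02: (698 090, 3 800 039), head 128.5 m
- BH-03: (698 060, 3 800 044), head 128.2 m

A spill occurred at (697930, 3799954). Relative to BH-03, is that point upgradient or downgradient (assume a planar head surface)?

Taking BH-01 as reference: BH-02−BH-01 = (-45, -65, -1.7); BH-03−BH-01 = (-75, -60, -2.0).
Solve a·Δx + b·Δy = Δh: det = (-45)·(-60) − (-75)·(-65) = -2175.
∂h/∂x = [(-1.7)·(-60) − (-2.0)·(-65)] / -2175 = +0.01287
∂h/∂y = [(-45)·(-2.0) − (-75)·(-1.7)] / -2175 = +0.01724
Head at (697930, 3799954) = 130.2 + (+0.01287)·(-205) + (+0.01724)·(-150) = 124.97 m.
That is lower than the 128.2 m at BH-03, so the point is downgradient.

downgradient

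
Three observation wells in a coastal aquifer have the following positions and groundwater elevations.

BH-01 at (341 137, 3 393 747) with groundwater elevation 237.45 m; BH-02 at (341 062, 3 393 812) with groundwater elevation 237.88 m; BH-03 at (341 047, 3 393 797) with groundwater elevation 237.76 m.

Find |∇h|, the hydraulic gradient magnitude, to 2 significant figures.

Taking BH-01 as reference: BH-02−BH-01 = (-75, 65, +0.43); BH-03−BH-01 = (-90, 50, +0.31).
Determinant of the coordinate differences = (-75)·50 − (-90)·65 = 2100.
∂h/∂x = [(+0.43)·50 − (+0.31)·65] / 2100 = +0.0006429
∂h/∂y = [(-75)·(+0.31) − (-90)·(+0.43)] / 2100 = +0.007357
|∇h| = √(0.0006429² + 0.007357²) = 0.007385

0.0074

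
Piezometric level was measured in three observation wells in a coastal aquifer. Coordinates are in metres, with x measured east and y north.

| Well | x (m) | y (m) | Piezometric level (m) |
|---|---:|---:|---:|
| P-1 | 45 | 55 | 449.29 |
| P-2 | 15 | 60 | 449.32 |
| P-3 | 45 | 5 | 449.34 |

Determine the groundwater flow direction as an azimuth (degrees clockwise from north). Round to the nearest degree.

049°

Taking P-1 as reference: P-2−P-1 = (-30, 5, +0.03); P-3−P-1 = (0, -50, +0.05).
Determinant of the coordinate differences = (-30)·(-50) − 0·5 = 1500.
∂h/∂x = [(+0.03)·(-50) − (+0.05)·5] / 1500 = -0.001167
∂h/∂y = [(-30)·(+0.05) − 0·(+0.03)] / 1500 = -0.0010000
Flow direction (−∇h) has components (+0.001167 E, +0.0010000 N).
Azimuth = atan2(E, N) = atan2(+0.001167, +0.0010000) = 49.4° ≈ 049°.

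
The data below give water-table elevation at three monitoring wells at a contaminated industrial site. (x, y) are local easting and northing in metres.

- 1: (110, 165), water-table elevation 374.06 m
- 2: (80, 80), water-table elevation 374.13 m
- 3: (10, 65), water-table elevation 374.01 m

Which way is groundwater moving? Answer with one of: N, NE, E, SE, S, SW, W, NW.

NW

Taking 1 as reference: 2−1 = (-30, -85, +0.07); 3−1 = (-100, -100, -0.05).
Solve a·Δx + b·Δy = Δh: det = (-30)·(-100) − (-100)·(-85) = -5500.
∂h/∂x = [(+0.07)·(-100) − (-0.05)·(-85)] / -5500 = +0.002045
∂h/∂y = [(-30)·(-0.05) − (-100)·(+0.07)] / -5500 = -0.001545
Flow = −∇h = (-0.002045 east, +0.001545 north), which points northwest.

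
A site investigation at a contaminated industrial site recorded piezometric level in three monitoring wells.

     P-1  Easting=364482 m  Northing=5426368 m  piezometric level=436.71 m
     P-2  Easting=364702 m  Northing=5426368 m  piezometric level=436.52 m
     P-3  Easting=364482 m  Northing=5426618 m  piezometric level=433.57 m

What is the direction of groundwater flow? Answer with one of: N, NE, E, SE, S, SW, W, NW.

∂h/∂x = (436.52 − 436.71) / (364702 − 364482) = -0.0008636
∂h/∂y = (433.57 − 436.71) / (5426618 − 5426368) = -0.01256
Flow = −∇h = (+0.0008636 east, +0.01256 north), which points north.

N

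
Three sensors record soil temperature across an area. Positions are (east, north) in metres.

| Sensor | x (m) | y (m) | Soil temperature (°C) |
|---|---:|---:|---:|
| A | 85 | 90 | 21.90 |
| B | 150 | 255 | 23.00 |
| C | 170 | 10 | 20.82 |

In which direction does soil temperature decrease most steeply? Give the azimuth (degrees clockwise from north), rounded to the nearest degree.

151°

With T = a·x + b·y + c and A as origin, the differences give:
  65·a + 165·b = +1.10
  85·a + (-80)·b = -1.08
Eliminate b (×(-80) and ×165, subtract): -19225·a = 90.200 → a = ∂T/∂x = -0.004692
Back-substitute: b = ∂T/∂y = +0.008515.
Steepest decrease is along −∇f: components (+0.004692 E, -0.008515 N).
Azimuth = atan2(+0.004692, -0.008515) = 151.1° ≈ 151°.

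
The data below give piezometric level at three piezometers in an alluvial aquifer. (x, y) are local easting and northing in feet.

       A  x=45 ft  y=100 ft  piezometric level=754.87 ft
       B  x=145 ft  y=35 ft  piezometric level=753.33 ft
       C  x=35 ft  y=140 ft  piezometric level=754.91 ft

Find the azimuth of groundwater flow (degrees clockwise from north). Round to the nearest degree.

079°

Differences from A: to B (Δx, Δy, Δh) = (100, -65, -1.54); to C = (-10, 40, +0.04).
Determinant of the coordinate differences = 100·40 − (-10)·(-65) = 3350.
∂h/∂x = [(-1.54)·40 − (+0.04)·(-65)] / 3350 = -0.01761
∂h/∂y = [100·(+0.04) − (-10)·(-1.54)] / 3350 = -0.003403
Flow direction (−∇h) has components (+0.01761 E, +0.003403 N).
Azimuth = atan2(E, N) = atan2(+0.01761, +0.003403) = 79.1° ≈ 079°.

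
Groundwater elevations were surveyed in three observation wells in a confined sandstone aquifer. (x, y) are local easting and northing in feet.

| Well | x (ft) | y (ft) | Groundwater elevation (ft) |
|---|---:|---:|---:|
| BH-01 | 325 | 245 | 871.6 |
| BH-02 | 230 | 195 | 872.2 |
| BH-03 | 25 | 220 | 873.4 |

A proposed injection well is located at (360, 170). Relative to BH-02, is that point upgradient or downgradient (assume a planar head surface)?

downgradient

With h = a·x + b·y + c and BH-01 as origin, the differences give:
  (-95)·a + (-50)·b = +0.6
  (-300)·a + (-25)·b = +1.8
Eliminate b (×(-25) and ×(-50), subtract): -12625·a = 75.00 → a = ∂h/∂x = -0.005941
Back-substitute: b = ∂h/∂y = -0.0007129.
Head at (360, 170) = 871.6 + (-0.005941)·(35) + (-0.0007129)·(-75) = 871.45 ft.
That is lower than the 872.2 ft at BH-02, so the point is downgradient.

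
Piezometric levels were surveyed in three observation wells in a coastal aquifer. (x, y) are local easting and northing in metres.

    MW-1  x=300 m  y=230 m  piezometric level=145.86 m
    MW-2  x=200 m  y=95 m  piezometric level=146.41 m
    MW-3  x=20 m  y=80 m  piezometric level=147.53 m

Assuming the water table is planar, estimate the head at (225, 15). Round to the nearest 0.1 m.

146.2 m

Differences from MW-1: to MW-2 (Δx, Δy, Δh) = (-100, -135, +0.55); to MW-3 = (-280, -150, +1.67).
Solve a·Δx + b·Δy = Δh: det = (-100)·(-150) − (-280)·(-135) = -22800.
∂h/∂x = [(+0.55)·(-150) − (+1.67)·(-135)] / -22800 = -0.006270
∂h/∂y = [(-100)·(+1.67) − (-280)·(+0.55)] / -22800 = +0.0005702
h(225, 15) = 145.86 + (-0.006270)·(-75) + (+0.0005702)·(-215) = 145.86 +0.470 -0.123 = 146.208 m.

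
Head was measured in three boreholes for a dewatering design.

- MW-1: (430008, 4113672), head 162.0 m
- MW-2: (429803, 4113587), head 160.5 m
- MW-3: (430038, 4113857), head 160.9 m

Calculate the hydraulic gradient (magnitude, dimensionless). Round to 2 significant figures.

With h = a·x + b·y + c and MW-1 as origin, the differences give:
  (-205)·a + (-85)·b = -1.5
  30·a + 185·b = -1.1
Eliminate b (×185 and ×(-85), subtract): -35375·a = -371.00 → a = ∂h/∂x = +0.01049
Back-substitute: b = ∂h/∂y = -0.007647.
|∇h| = √(0.01049² + -0.007647²) = 0.01298

0.013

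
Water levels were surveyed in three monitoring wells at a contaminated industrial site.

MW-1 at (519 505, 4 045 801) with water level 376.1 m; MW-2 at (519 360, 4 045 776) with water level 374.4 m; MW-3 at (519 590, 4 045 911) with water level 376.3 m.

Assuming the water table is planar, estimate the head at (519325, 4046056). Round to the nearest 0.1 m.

Taking MW-1 as reference: MW-2−MW-1 = (-145, -25, -1.7); MW-3−MW-1 = (85, 110, +0.2).
Solve a·Δx + b·Δy = Δh: det = (-145)·110 − 85·(-25) = -13825.
∂h/∂x = [(-1.7)·110 − (+0.2)·(-25)] / -13825 = +0.01316
∂h/∂y = [(-145)·(+0.2) − 85·(-1.7)] / -13825 = -0.008354
h(519325, 4046056) = 376.1 + (+0.01316)·(-180) + (-0.008354)·(255) = 376.1 -2.370 -2.130 = 371.600 m.

371.6 m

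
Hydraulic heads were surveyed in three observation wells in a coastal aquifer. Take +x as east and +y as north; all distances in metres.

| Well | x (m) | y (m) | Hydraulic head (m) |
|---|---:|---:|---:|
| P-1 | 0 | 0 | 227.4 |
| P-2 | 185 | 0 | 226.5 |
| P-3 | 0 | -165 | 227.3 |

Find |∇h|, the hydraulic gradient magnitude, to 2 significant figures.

∂h/∂x = (226.5 − 227.4) / (185 − 0) = -0.004865
∂h/∂y = (227.3 − 227.4) / (-165 − 0) = +0.0006061
|∇h| = √(-0.004865² + 0.0006061²) = 0.004903

0.0049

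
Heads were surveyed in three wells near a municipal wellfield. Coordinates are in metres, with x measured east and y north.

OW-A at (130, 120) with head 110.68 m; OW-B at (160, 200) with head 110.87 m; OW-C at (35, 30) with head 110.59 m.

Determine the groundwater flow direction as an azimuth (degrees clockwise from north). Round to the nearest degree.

147°

Three-point gradient (reference OW-A): Δ to OW-B = (30, 80, +0.19), Δ to OW-C = (-95, -90, -0.09).
∂h/∂x = -0.002020, ∂h/∂y = +0.003133 (det = 4900).
Flow direction (−∇h) has components (+0.002020 E, -0.003133 N).
Azimuth = atan2(E, N) = atan2(+0.002020, -0.003133) = 147.2° ≈ 147°.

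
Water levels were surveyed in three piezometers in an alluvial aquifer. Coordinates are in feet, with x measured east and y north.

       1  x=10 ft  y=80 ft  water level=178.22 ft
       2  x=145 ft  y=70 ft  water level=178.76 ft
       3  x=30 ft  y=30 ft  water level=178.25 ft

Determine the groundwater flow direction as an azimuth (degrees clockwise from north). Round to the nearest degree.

Three-point gradient (reference 1): Δ to 2 = (135, -10, +0.54), Δ to 3 = (20, -50, +0.03).
∂h/∂x = +0.004076, ∂h/∂y = +0.001031 (det = -6550).
Flow direction (−∇h) has components (-0.004076 E, -0.001031 N).
Azimuth = atan2(E, N) = atan2(-0.004076, -0.001031) = 255.8° ≈ 256°.

256°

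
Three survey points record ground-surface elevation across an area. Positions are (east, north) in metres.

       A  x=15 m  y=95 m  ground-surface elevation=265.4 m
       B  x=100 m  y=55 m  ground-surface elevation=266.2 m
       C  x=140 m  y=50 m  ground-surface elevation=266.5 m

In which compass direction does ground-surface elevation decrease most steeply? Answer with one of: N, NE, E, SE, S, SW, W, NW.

NW

With z = a·x + b·y + c and A as origin, the differences give:
  85·a + (-40)·b = +0.8
  125·a + (-45)·b = +1.1
Eliminate b (×(-45) and ×(-40), subtract): 1175·a = 8.00 → a = ∂z/∂x = +0.006809
Back-substitute: b = ∂z/∂y = -0.005532.
Steepest decrease is along −∇f = (-0.006809 E, +0.005532 N) → northwest.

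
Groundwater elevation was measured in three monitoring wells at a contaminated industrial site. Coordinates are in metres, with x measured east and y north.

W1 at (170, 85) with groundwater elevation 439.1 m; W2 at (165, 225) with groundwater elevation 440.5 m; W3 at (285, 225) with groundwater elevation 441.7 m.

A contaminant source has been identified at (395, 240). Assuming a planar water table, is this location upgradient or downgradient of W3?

With h = a·x + b·y + c and W1 as origin, the differences give:
  (-5)·a + 140·b = +1.4
  115·a + 140·b = +2.6
Eliminate b (×140 and ×140, subtract): -16800·a = -168.00 → a = ∂h/∂x = +0.010000
Back-substitute: b = ∂h/∂y = +0.01036.
Head at (395, 240) = 439.1 + (+0.010000)·(225) + (+0.01036)·(155) = 442.96 m.
That is higher than the 441.7 m at W3, so the point is upgradient.

upgradient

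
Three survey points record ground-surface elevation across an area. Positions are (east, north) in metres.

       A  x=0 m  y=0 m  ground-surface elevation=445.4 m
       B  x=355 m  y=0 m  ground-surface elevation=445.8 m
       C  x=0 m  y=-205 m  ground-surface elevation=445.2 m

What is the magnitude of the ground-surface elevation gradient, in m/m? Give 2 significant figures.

0.0015 m/m

∂z/∂x = (445.8 − 445.4) / (355 − 0) = +0.001127
∂z/∂y = (445.2 − 445.4) / (-205 − 0) = +0.0009756
|∇f| = √(0.001127² + 0.0009756²) = 0.001491 m/m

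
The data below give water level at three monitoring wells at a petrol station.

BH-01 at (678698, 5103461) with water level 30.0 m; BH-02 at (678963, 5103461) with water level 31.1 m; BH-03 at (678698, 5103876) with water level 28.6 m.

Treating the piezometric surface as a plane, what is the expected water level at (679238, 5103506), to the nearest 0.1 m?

∂h/∂x = (31.1 − 30.0) / (678963 − 678698) = +0.004151
∂h/∂y = (28.6 − 30.0) / (5103876 − 5103461) = -0.003373
h(679238, 5103506) = 30.0 + (+0.004151)·(540) + (-0.003373)·(45) = 30.0 +2.242 -0.152 = 32.090 m.

32.1 m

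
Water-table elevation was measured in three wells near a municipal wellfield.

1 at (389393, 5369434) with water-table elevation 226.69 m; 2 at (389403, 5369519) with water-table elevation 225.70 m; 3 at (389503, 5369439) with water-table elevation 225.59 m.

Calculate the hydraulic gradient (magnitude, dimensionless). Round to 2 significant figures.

0.014

Three-point gradient (reference 1): Δ to 2 = (10, 85, -0.99), Δ to 3 = (110, 5, -1.10).
∂h/∂x = -0.009522, ∂h/∂y = -0.01053 (det = -9300).
|∇h| = √(-0.009522² + -0.01053²) = 0.0142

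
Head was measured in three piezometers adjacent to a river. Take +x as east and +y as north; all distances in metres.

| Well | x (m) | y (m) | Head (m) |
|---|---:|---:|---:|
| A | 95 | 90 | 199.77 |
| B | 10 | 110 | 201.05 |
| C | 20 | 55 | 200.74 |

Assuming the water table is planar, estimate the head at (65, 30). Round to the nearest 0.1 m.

200.0 m

Differences from A: to B (Δx, Δy, Δh) = (-85, 20, +1.28); to C = (-75, -35, +0.97).
Determinant of the coordinate differences = (-85)·(-35) − (-75)·20 = 4475.
∂h/∂x = [(+1.28)·(-35) − (+0.97)·20] / 4475 = -0.01435
∂h/∂y = [(-85)·(+0.97) − (-75)·(+1.28)] / 4475 = +0.003028
h(65, 30) = 199.77 + (-0.01435)·(-30) + (+0.003028)·(-60) = 199.77 +0.430 -0.182 = 200.019 m.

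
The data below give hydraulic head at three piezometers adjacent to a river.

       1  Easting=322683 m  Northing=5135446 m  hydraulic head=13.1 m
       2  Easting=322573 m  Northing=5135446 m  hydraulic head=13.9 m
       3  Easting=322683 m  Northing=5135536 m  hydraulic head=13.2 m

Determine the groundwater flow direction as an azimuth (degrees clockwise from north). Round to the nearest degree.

∂h/∂x = (13.9 − 13.1) / (322573 − 322683) = -0.007273
∂h/∂y = (13.2 − 13.1) / (5135536 − 5135446) = +0.001111
Flow direction (−∇h) has components (+0.007273 E, -0.001111 N).
Azimuth = atan2(E, N) = atan2(+0.007273, -0.001111) = 98.7° ≈ 099°.

099°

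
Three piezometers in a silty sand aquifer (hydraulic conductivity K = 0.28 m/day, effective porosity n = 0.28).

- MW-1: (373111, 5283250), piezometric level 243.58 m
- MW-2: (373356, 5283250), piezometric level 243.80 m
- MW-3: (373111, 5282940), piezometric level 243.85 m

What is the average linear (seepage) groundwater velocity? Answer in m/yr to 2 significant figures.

∂h/∂x = (243.80 − 243.58) / (373356 − 373111) = +0.0008980
∂h/∂y = (243.85 − 243.58) / (5282940 − 5283250) = -0.0008710
|∇h| = √(0.0008980² + -0.0008710²) = 0.001251
Seepage velocity v = K·i/n = 0.28 × 0.001251 / 0.28 = 0.001251 m/day = 0.4569 m/yr.

0.46 m/yr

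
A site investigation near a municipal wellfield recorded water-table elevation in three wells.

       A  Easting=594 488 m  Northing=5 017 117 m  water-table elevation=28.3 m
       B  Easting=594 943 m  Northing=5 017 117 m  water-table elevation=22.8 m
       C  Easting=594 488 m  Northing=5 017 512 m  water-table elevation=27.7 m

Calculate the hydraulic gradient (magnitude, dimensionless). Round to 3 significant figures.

∂h/∂x = (22.8 − 28.3) / (594943 − 594488) = -0.01209
∂h/∂y = (27.7 − 28.3) / (5017512 − 5017117) = -0.001519
|∇h| = √(-0.01209² + -0.001519²) = 0.01219

0.0122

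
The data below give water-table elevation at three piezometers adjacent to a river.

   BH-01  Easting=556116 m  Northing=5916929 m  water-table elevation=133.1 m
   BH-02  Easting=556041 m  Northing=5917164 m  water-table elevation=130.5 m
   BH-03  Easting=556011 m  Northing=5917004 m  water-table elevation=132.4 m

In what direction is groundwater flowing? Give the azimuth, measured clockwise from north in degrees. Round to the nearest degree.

Taking BH-01 as reference: BH-02−BH-01 = (-75, 235, -2.6); BH-03−BH-01 = (-105, 75, -0.7).
Determinant of the coordinate differences = (-75)·75 − (-105)·235 = 19050.
∂h/∂x = [(-2.6)·75 − (-0.7)·235] / 19050 = -0.001601
∂h/∂y = [(-75)·(-0.7) − (-105)·(-2.6)] / 19050 = -0.01157
Flow direction (−∇h) has components (+0.001601 E, +0.01157 N).
Azimuth = atan2(E, N) = atan2(+0.001601, +0.01157) = 7.9° ≈ 008°.

008°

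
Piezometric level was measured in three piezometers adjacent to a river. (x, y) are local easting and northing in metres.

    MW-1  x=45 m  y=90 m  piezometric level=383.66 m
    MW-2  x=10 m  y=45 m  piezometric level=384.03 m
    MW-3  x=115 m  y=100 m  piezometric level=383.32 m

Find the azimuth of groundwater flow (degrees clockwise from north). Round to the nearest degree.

040°

Taking MW-1 as reference: MW-2−MW-1 = (-35, -45, +0.37); MW-3−MW-1 = (70, 10, -0.34).
Determinant of the coordinate differences = (-35)·10 − 70·(-45) = 2800.
∂h/∂x = [(+0.37)·10 − (-0.34)·(-45)] / 2800 = -0.004143
∂h/∂y = [(-35)·(-0.34) − 70·(+0.37)] / 2800 = -0.005000
Flow direction (−∇h) has components (+0.004143 E, +0.005000 N).
Azimuth = atan2(E, N) = atan2(+0.004143, +0.005000) = 39.6° ≈ 040°.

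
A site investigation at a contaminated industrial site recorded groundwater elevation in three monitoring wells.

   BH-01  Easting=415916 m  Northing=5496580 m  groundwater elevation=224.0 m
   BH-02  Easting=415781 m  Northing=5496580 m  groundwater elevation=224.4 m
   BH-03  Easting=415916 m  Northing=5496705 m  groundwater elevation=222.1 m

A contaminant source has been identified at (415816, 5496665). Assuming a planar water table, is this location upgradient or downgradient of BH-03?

∂h/∂x = (224.4 − 224.0) / (415781 − 415916) = -0.002963
∂h/∂y = (222.1 − 224.0) / (5496705 − 5496580) = -0.01520
Head at (415816, 5496665) = 224.0 + (-0.002963)·(-100) + (-0.01520)·(85) = 223.00 m.
That is higher than the 222.1 m at BH-03, so the point is upgradient.

upgradient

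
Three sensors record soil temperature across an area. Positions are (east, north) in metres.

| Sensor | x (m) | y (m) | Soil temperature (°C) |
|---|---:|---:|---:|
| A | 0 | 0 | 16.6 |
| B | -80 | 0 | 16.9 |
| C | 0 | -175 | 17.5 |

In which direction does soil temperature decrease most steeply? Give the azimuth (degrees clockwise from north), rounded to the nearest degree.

∂T/∂x = (16.9 − 16.6) / (-80 − 0) = -0.003750
∂T/∂y = (17.5 − 16.6) / (-175 − 0) = -0.005143
Steepest decrease is along −∇f: components (+0.003750 E, +0.005143 N).
Azimuth = atan2(+0.003750, +0.005143) = 36.1° ≈ 036°.

036°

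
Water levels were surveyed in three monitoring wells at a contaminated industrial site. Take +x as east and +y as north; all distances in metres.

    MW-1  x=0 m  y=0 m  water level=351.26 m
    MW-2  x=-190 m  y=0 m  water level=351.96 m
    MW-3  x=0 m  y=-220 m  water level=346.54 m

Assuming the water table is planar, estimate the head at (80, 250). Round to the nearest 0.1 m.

∂h/∂x = (351.96 − 351.26) / (-190 − 0) = -0.003684
∂h/∂y = (346.54 − 351.26) / (-220 − 0) = +0.02145
h(80, 250) = 351.26 + (-0.003684)·(80) + (+0.02145)·(250) = 351.26 -0.295 +5.364 = 356.329 m.

356.3 m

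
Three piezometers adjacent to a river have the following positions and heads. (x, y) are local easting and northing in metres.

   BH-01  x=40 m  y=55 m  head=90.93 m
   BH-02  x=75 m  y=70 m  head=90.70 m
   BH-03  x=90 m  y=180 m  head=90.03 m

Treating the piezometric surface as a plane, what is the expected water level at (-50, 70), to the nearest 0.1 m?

91.2 m

With h = a·x + b·y + c and BH-01 as origin, the differences give:
  35·a + 15·b = -0.23
  50·a + 125·b = -0.90
Eliminate b (×125 and ×15, subtract): 3625·a = -15.250 → a = ∂h/∂x = -0.004207
Back-substitute: b = ∂h/∂y = -0.005517.
h(-50, 70) = 90.93 + (-0.004207)·(-90) + (-0.005517)·(15) = 90.93 +0.379 -0.083 = 91.226 m.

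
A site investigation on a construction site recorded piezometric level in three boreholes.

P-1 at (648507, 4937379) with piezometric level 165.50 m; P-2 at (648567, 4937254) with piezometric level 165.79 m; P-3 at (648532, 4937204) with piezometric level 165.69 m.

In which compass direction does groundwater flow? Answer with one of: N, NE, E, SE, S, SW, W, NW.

Taking P-1 as reference: P-2−P-1 = (60, -125, +0.29); P-3−P-1 = (25, -175, +0.19).
Determinant of the coordinate differences = 60·(-175) − 25·(-125) = -7375.
∂h/∂x = [(+0.29)·(-175) − (+0.19)·(-125)] / -7375 = +0.003661
∂h/∂y = [60·(+0.19) − 25·(+0.29)] / -7375 = -0.0005627
Flow = −∇h = (-0.003661 east, +0.0005627 north), which points west.

W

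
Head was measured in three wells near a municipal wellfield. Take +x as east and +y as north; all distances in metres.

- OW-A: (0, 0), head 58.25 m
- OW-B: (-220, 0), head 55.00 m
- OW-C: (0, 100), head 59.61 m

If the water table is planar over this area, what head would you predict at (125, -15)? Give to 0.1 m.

∂h/∂x = (55.00 − 58.25) / (-220 − 0) = +0.01477
∂h/∂y = (59.61 − 58.25) / (100 − 0) = +0.01360
h(125, -15) = 58.25 + (+0.01477)·(125) + (+0.01360)·(-15) = 58.25 +1.847 -0.204 = 59.893 m.

59.9 m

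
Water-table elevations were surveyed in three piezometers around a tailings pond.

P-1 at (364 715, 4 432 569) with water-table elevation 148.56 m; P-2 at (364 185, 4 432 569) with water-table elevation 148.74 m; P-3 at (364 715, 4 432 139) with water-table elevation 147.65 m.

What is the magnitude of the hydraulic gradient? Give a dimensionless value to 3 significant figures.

∂h/∂x = (148.74 − 148.56) / (364185 − 364715) = -0.0003396
∂h/∂y = (147.65 − 148.56) / (4432139 − 4432569) = +0.002116
|∇h| = √(-0.0003396² + 0.002116²) = 0.002143

0.00214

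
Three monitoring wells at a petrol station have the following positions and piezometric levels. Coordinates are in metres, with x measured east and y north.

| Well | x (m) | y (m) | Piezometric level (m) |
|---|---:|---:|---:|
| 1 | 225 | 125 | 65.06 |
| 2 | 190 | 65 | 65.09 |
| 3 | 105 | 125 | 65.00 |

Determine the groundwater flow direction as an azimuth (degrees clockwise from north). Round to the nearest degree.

With h = a·x + b·y + c and 1 as origin, the differences give:
  (-35)·a + (-60)·b = +0.03
  (-120)·a + 0·b = -0.06
Eliminate b (×0 and ×(-60), subtract): -7200·a = -3.600 → a = ∂h/∂x = +0.0005000
Back-substitute: b = ∂h/∂y = -0.0007917.
Flow direction (−∇h) has components (-0.0005000 E, +0.0007917 N).
Azimuth = atan2(E, N) = atan2(-0.0005000, +0.0007917) = 327.7° ≈ 328°.

328°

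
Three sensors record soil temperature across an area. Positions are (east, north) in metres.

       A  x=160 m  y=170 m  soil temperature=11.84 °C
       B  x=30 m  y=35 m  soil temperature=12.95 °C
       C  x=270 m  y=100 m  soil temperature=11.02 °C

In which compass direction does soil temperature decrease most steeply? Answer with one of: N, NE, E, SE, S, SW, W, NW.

E

With T = a·x + b·y + c and A as origin, the differences give:
  (-130)·a + (-135)·b = +1.11
  110·a + (-70)·b = -0.82
Eliminate b (×(-70) and ×(-135), subtract): 23950·a = -188.400 → a = ∂T/∂x = -0.007866
Back-substitute: b = ∂T/∂y = -0.0006472.
Steepest decrease is along −∇f = (+0.007866 E, +0.0006472 N) → east.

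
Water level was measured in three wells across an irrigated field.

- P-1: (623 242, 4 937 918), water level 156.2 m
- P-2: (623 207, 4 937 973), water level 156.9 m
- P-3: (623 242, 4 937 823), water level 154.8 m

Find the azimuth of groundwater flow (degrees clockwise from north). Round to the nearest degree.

Taking P-1 as reference: P-2−P-1 = (-35, 55, +0.7); P-3−P-1 = (0, -95, -1.4).
Solve a·Δx + b·Δy = Δh: det = (-35)·(-95) − 0·55 = 3325.
∂h/∂x = [(+0.7)·(-95) − (-1.4)·55] / 3325 = +0.003158
∂h/∂y = [(-35)·(-1.4) − 0·(+0.7)] / 3325 = +0.01474
Flow direction (−∇h) has components (-0.003158 E, -0.01474 N).
Azimuth = atan2(E, N) = atan2(-0.003158, -0.01474) = 192.1° ≈ 192°.

192°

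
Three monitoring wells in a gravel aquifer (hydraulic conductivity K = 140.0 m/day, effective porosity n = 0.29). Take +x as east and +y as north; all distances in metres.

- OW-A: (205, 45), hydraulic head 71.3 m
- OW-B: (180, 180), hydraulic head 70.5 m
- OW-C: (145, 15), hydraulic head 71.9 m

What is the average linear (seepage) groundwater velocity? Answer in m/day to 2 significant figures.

Differences from OW-A: to OW-B (Δx, Δy, Δh) = (-25, 135, -0.8); to OW-C = (-60, -30, +0.6).
Determinant of the coordinate differences = (-25)·(-30) − (-60)·135 = 8850.
∂h/∂x = [(-0.8)·(-30) − (+0.6)·135] / 8850 = -0.006441
∂h/∂y = [(-25)·(+0.6) − (-60)·(-0.8)] / 8850 = -0.007119
|∇h| = √(-0.006441² + -0.007119²) = 0.0096
Seepage velocity v = K·i/n = 140.0 × 0.0096 / 0.29 = 4.634 m/day.

4.6 m/day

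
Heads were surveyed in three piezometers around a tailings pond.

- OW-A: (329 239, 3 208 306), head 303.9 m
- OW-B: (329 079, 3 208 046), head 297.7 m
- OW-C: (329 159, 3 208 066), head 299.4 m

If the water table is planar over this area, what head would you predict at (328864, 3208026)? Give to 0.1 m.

Taking OW-A as reference: OW-B−OW-A = (-160, -260, -6.2); OW-C−OW-A = (-80, -240, -4.5).
Determinant of the coordinate differences = (-160)·(-240) − (-80)·(-260) = 17600.
∂h/∂x = [(-6.2)·(-240) − (-4.5)·(-260)] / 17600 = +0.01807
∂h/∂y = [(-160)·(-4.5) − (-80)·(-6.2)] / 17600 = +0.01273
h(328864, 3208026) = 303.9 + (+0.01807)·(-375) + (+0.01273)·(-280) = 303.9 -6.776 -3.564 = 293.561 m.

293.6 m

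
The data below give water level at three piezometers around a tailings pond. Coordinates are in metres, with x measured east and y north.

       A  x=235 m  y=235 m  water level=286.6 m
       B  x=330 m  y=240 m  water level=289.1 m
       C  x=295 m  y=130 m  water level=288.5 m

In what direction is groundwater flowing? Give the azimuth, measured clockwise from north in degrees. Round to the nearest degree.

Differences from A: to B (Δx, Δy, Δh) = (95, 5, +2.5); to C = (60, -105, +1.9).
Solve a·Δx + b·Δy = Δh: det = 95·(-105) − 60·5 = -10275.
∂h/∂x = [(+2.5)·(-105) − (+1.9)·5] / -10275 = +0.02647
∂h/∂y = [95·(+1.9) − 60·(+2.5)] / -10275 = -0.002968
Flow direction (−∇h) has components (-0.02647 E, +0.002968 N).
Azimuth = atan2(E, N) = atan2(-0.02647, +0.002968) = 276.4° ≈ 276°.

276°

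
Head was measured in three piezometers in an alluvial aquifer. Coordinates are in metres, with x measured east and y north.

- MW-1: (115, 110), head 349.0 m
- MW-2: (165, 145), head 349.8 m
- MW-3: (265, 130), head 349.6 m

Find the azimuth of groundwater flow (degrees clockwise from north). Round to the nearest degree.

Differences from MW-1: to MW-2 (Δx, Δy, Δh) = (50, 35, +0.8); to MW-3 = (150, 20, +0.6).
Solve a·Δx + b·Δy = Δh: det = 50·20 − 150·35 = -4250.
∂h/∂x = [(+0.8)·20 − (+0.6)·35] / -4250 = +0.001176
∂h/∂y = [50·(+0.6) − 150·(+0.8)] / -4250 = +0.02118
Flow direction (−∇h) has components (-0.001176 E, -0.02118 N).
Azimuth = atan2(E, N) = atan2(-0.001176, -0.02118) = 183.2° ≈ 183°.

183°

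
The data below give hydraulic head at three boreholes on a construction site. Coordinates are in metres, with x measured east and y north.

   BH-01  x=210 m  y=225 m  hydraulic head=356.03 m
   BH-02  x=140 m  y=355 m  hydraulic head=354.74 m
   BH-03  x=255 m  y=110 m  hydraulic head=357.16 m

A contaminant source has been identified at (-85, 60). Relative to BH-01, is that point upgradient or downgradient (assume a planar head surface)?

upgradient

Differences from BH-01: to BH-02 (Δx, Δy, Δh) = (-70, 130, -1.29); to BH-03 = (45, -115, +1.13).
Determinant of the coordinate differences = (-70)·(-115) − 45·130 = 2200.
∂h/∂x = [(-1.29)·(-115) − (+1.13)·130] / 2200 = +0.0006591
∂h/∂y = [(-70)·(+1.13) − 45·(-1.29)] / 2200 = -0.009568
Head at (-85, 60) = 356.03 + (+0.0006591)·(-295) + (-0.009568)·(-165) = 357.41 m.
That is higher than the 356.03 m at BH-01, so the point is upgradient.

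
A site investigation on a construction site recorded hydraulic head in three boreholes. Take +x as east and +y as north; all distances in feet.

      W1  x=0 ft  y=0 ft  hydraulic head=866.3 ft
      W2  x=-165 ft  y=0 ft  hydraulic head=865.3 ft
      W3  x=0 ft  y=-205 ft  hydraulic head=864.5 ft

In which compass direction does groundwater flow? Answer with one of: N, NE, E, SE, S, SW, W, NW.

SW

∂h/∂x = (865.3 − 866.3) / (-165 − 0) = +0.006061
∂h/∂y = (864.5 − 866.3) / (-205 − 0) = +0.008780
Flow = −∇h = (-0.006061 east, -0.008780 north), which points southwest.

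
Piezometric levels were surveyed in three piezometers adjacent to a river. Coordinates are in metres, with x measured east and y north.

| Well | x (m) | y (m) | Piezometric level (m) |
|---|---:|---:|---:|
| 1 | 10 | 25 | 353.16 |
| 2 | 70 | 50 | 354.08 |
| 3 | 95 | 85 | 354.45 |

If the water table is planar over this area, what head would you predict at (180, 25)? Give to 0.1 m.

With h = a·x + b·y + c and 1 as origin, the differences give:
  60·a + 25·b = +0.92
  85·a + 60·b = +1.29
Eliminate b (×60 and ×25, subtract): 1475·a = 22.950 → a = ∂h/∂x = +0.01556
Back-substitute: b = ∂h/∂y = -0.0005424.
h(180, 25) = 353.16 + (+0.01556)·(170) + (-0.0005424)·(0) = 353.16 +2.645 -0.000 = 355.805 m.

355.8 m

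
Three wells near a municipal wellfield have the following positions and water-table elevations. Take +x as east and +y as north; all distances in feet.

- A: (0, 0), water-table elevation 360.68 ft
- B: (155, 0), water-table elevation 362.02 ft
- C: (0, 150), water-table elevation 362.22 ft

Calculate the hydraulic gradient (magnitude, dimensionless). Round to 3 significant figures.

∂h/∂x = (362.02 − 360.68) / (155 − 0) = +0.008645
∂h/∂y = (362.22 − 360.68) / (150 − 0) = +0.01027
|∇h| = √(0.008645² + 0.01027²) = 0.01342

0.0134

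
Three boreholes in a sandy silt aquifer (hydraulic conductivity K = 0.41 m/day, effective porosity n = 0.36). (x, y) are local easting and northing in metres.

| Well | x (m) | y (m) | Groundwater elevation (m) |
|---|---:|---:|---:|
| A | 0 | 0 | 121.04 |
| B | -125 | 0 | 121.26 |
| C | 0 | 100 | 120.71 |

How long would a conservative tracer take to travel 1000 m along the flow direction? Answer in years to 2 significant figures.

640 years

∂h/∂x = (121.26 − 121.04) / (-125 − 0) = -0.001760
∂h/∂y = (120.71 − 121.04) / (100 − 0) = -0.003300
|∇h| = √(-0.001760² + -0.003300²) = 0.00374
Seepage velocity v = K·i/n = 0.41 × 0.00374 / 0.36 = 0.004259 m/day.
t = 1000 / 0.004259 = 2.348e+05 days = 643 years.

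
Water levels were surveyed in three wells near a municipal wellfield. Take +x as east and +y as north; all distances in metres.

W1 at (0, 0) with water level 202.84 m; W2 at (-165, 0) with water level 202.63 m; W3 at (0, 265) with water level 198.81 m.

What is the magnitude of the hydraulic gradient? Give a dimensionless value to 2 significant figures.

∂h/∂x = (202.63 − 202.84) / (-165 − 0) = +0.001273
∂h/∂y = (198.81 − 202.84) / (265 − 0) = -0.01521
|∇h| = √(0.001273² + -0.01521²) = 0.01526

0.015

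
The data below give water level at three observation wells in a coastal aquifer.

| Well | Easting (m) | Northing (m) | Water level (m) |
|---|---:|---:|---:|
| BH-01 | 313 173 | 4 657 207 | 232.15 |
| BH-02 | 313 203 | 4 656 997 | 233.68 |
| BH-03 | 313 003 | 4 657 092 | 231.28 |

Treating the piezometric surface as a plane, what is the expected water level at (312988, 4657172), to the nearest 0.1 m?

230.7 m

With h = a·x + b·y + c and BH-01 as origin, the differences give:
  30·a + (-210)·b = +1.53
  (-170)·a + (-115)·b = -0.87
Eliminate b (×(-115) and ×(-210), subtract): -39150·a = -358.650 → a = ∂h/∂x = +0.009161
Back-substitute: b = ∂h/∂y = -0.005977.
h(312988, 4657172) = 232.15 + (+0.009161)·(-185) + (-0.005977)·(-35) = 232.15 -1.695 +0.209 = 230.664 m.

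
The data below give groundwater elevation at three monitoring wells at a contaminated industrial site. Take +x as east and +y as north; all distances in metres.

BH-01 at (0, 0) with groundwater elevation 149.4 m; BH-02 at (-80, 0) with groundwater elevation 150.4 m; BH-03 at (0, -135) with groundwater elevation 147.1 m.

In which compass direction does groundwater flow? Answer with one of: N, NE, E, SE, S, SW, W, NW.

SE

∂h/∂x = (150.4 − 149.4) / (-80 − 0) = -0.01250
∂h/∂y = (147.1 − 149.4) / (-135 − 0) = +0.01704
Flow = −∇h = (+0.01250 east, -0.01704 north), which points southeast.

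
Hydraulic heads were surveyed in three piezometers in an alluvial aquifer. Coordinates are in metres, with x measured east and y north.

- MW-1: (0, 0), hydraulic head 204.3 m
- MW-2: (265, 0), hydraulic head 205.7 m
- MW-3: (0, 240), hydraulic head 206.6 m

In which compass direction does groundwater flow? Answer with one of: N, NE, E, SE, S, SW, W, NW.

∂h/∂x = (205.7 − 204.3) / (265 − 0) = +0.005283
∂h/∂y = (206.6 − 204.3) / (240 − 0) = +0.009583
Flow = −∇h = (-0.005283 east, -0.009583 north), which points southwest.

SW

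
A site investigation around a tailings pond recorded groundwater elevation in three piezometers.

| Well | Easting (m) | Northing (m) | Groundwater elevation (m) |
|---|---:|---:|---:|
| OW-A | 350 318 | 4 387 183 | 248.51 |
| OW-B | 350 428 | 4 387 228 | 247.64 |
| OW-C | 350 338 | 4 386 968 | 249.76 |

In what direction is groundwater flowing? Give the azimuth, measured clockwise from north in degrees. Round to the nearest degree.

040°

Taking OW-A as reference: OW-B−OW-A = (110, 45, -0.87); OW-C−OW-A = (20, -215, +1.25).
Determinant of the coordinate differences = 110·(-215) − 20·45 = -24550.
∂h/∂x = [(-0.87)·(-215) − (+1.25)·45] / -24550 = -0.005328
∂h/∂y = [110·(+1.25) − 20·(-0.87)] / -24550 = -0.006310
Flow direction (−∇h) has components (+0.005328 E, +0.006310 N).
Azimuth = atan2(E, N) = atan2(+0.005328, +0.006310) = 40.2° ≈ 040°.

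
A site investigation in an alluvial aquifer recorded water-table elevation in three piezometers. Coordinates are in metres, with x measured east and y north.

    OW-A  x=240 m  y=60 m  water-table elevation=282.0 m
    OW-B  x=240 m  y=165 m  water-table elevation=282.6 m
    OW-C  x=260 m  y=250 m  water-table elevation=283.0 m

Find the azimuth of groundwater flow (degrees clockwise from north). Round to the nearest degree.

With h = a·x + b·y + c and OW-A as origin, the differences give:
  0·a + 105·b = +0.6
  20·a + 190·b = +1.0
Eliminate b (×190 and ×105, subtract): -2100·a = 9.00 → a = ∂h/∂x = -0.004286
Back-substitute: b = ∂h/∂y = +0.005714.
Flow direction (−∇h) has components (+0.004286 E, -0.005714 N).
Azimuth = atan2(E, N) = atan2(+0.004286, -0.005714) = 143.1° ≈ 143°.

143°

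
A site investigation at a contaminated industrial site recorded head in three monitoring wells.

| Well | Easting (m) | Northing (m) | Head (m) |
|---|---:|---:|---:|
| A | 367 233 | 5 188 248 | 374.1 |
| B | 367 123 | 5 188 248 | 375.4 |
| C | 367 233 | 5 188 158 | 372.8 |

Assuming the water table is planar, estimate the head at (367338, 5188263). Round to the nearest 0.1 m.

∂h/∂x = (375.4 − 374.1) / (367123 − 367233) = -0.01182
∂h/∂y = (372.8 − 374.1) / (5188158 − 5188248) = +0.01444
h(367338, 5188263) = 374.1 + (-0.01182)·(105) + (+0.01444)·(15) = 374.1 -1.241 +0.217 = 373.076 m.

373.1 m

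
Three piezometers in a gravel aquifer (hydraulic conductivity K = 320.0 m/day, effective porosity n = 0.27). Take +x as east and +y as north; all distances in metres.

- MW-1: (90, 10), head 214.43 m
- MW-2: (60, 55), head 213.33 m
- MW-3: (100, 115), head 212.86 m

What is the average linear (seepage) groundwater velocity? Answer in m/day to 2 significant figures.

24 m/day

Three-point gradient (reference MW-1): Δ to MW-2 = (-30, 45, -1.10), Δ to MW-3 = (10, 105, -1.57).
∂h/∂x = +0.01246, ∂h/∂y = -0.01614 (det = -3600).
|∇h| = √(0.01246² + -0.01614²) = 0.02039
Seepage velocity v = K·i/n = 320.0 × 0.02039 / 0.27 = 24.17 m/day.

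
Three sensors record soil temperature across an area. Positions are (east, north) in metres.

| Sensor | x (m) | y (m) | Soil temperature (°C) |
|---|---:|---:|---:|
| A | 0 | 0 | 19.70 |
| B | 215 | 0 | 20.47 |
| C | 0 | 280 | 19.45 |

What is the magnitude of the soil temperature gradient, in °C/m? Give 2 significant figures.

0.0037 °C/m

∂T/∂x = (20.47 − 19.70) / (215 − 0) = +0.003581
∂T/∂y = (19.45 − 19.70) / (280 − 0) = -0.0008929
|∇f| = √(0.003581² + -0.0008929²) = 0.003691 °C/m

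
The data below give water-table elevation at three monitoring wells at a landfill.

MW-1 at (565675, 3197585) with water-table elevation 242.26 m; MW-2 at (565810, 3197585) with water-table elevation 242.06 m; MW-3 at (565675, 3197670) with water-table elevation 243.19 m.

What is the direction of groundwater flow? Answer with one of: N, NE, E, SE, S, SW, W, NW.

∂h/∂x = (242.06 − 242.26) / (565810 − 565675) = -0.001481
∂h/∂y = (243.19 − 242.26) / (3197670 − 3197585) = +0.01094
Flow = −∇h = (+0.001481 east, -0.01094 north), which points south.

S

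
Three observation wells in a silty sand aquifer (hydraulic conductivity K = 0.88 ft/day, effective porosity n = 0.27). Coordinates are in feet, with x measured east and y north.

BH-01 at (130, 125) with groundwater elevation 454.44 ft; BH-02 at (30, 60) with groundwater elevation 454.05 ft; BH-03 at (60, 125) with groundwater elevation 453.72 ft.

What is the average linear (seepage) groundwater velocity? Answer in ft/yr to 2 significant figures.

17 ft/yr

Differences from BH-01: to BH-02 (Δx, Δy, Δh) = (-100, -65, -0.39); to BH-03 = (-70, 0, -0.72).
Determinant of the coordinate differences = (-100)·0 − (-70)·(-65) = -4550.
∂h/∂x = [(-0.39)·0 − (-0.72)·(-65)] / -4550 = +0.01029
∂h/∂y = [(-100)·(-0.72) − (-70)·(-0.39)] / -4550 = -0.009824
|∇h| = √(0.01029² + -0.009824²) = 0.01423
Seepage velocity v = K·i/n = 0.88 × 0.01423 / 0.27 = 0.04638 ft/day = 16.94 ft/yr.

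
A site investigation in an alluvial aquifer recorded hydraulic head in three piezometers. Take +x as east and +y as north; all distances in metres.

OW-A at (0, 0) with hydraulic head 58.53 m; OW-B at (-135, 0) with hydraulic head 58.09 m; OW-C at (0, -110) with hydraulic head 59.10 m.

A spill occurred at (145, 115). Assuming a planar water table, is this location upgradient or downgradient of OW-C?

∂h/∂x = (58.09 − 58.53) / (-135 − 0) = +0.003259
∂h/∂y = (59.10 − 58.53) / (-110 − 0) = -0.005182
Head at (145, 115) = 58.53 + (+0.003259)·(145) + (-0.005182)·(115) = 58.41 m.
That is lower than the 59.10 m at OW-C, so the point is downgradient.

downgradient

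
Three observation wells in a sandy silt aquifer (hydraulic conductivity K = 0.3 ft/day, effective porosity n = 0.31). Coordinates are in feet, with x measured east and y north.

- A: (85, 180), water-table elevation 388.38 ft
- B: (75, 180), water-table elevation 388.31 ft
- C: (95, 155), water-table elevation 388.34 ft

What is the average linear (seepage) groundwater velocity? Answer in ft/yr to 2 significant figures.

With h = a·x + b·y + c and A as origin, the differences give:
  (-10)·a + 0·b = -0.07
  10·a + (-25)·b = -0.04
Eliminate b (×(-25) and ×0, subtract): 250·a = 1.750 → a = ∂h/∂x = +0.007000
Back-substitute: b = ∂h/∂y = +0.004400.
|∇h| = √(0.007000² + 0.004400²) = 0.008268
Seepage velocity v = K·i/n = 0.3 × 0.008268 / 0.31 = 0.008001 ft/day = 2.922 ft/yr.

2.9 ft/yr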